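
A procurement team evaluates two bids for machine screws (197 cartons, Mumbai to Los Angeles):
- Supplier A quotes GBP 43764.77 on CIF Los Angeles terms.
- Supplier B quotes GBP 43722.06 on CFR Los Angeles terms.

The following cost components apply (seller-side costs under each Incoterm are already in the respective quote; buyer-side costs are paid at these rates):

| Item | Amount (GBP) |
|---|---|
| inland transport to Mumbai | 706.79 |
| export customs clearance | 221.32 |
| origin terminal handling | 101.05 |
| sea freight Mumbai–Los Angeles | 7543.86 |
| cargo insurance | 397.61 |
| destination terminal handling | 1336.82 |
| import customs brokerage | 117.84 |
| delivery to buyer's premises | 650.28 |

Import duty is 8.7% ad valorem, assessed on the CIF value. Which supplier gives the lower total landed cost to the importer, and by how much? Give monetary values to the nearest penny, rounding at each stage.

Supplier A (CIF):
The CIF price already equals the CIF value: 43764.77
Import duty = 43764.77 × 8.7% = 3807.53
Buyer bears (A): 1336.82 + 117.84 + 650.28 = 2104.94
Landed cost (A) = invoice 43764.77 + 2104.94 + duty 3807.53 = 49677.24
Supplier B (CFR):
CIF value = CFR price + insurance = 43722.06 + 397.61 = 44119.67
Import duty = 44119.67 × 8.7% = 3838.41
Buyer bears (B): 397.61 + 1336.82 + 117.84 + 650.28 = 2502.55
Landed cost (B) = invoice 43722.06 + 2502.55 + duty 3838.41 = 50063.02
Difference = |49677.24 − 50063.02| = 385.78

Supplier A is cheaper by GBP 385.78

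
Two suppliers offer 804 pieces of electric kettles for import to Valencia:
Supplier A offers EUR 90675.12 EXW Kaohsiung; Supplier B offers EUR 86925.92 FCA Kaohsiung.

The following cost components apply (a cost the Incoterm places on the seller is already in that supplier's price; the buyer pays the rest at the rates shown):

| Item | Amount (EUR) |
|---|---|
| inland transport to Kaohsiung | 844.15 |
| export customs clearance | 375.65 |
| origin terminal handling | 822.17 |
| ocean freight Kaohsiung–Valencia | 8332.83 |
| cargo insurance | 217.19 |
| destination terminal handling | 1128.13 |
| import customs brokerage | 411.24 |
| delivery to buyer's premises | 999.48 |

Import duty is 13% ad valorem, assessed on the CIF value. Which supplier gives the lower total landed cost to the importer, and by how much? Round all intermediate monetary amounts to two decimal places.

Supplier A (EXW):
CIF value = EXW price + inland to port + export clearance + origin terminal + freight + insurance = 90675.12 + 844.15 + 375.65 + 822.17 + 8332.83 + 217.19 = 101267.11
Import duty = 101267.11 × 13% = 13164.72
Buyer bears (A): 844.15 + 375.65 + 822.17 + 8332.83 + 217.19 + 1128.13 + 411.24 + 999.48 = 13130.84
Landed cost (A) = invoice 90675.12 + 13130.84 + duty 13164.72 = 116970.68
Supplier B (FCA):
CIF value = FCA price + origin terminal + freight + insurance = 86925.92 + 822.17 + 8332.83 + 217.19 = 96298.11
Import duty = 96298.11 × 13% = 12518.75
Buyer bears (B): 822.17 + 8332.83 + 217.19 + 1128.13 + 411.24 + 999.48 = 11911.04
Landed cost (B) = invoice 86925.92 + 11911.04 + duty 12518.75 = 111355.71
Difference = |116970.68 − 111355.71| = 5614.97

Supplier B is cheaper by EUR 5614.97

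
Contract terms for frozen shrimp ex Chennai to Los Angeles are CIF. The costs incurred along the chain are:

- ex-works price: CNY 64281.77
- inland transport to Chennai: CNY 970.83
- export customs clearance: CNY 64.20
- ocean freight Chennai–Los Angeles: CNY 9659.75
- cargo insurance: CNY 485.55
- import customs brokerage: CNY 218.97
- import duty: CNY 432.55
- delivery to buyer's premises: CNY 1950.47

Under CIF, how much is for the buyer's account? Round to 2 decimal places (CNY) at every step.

Buyer's account: CNY 2601.99

CIF: the seller pays costs through ocean freight and marine insurance to the destination port.
Seller's account: goods 64281.77 + inland to port 970.83 + export clearance 64.20 + freight 9659.75 + insurance 485.55 = 75462.10
Buyer's account: brokerage 218.97 + duty 432.55 + delivery 1950.47 = 2601.99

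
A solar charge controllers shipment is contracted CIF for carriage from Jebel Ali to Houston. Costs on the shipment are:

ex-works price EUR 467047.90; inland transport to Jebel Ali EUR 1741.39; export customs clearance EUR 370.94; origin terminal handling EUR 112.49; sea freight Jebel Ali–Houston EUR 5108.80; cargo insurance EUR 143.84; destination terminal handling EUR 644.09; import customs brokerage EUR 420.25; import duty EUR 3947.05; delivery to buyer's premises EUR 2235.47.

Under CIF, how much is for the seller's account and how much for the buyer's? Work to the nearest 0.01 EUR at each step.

Seller: EUR 474525.36; buyer: EUR 7246.86

CIF: the seller pays costs through ocean freight and marine insurance to the destination port.
Seller's account: goods 467047.90 + inland to port 1741.39 + export clearance 370.94 + origin terminal 112.49 + freight 5108.80 + insurance 143.84 = 474525.36
Buyer's account: destination terminal 644.09 + brokerage 420.25 + duty 3947.05 + delivery 2235.47 = 7246.86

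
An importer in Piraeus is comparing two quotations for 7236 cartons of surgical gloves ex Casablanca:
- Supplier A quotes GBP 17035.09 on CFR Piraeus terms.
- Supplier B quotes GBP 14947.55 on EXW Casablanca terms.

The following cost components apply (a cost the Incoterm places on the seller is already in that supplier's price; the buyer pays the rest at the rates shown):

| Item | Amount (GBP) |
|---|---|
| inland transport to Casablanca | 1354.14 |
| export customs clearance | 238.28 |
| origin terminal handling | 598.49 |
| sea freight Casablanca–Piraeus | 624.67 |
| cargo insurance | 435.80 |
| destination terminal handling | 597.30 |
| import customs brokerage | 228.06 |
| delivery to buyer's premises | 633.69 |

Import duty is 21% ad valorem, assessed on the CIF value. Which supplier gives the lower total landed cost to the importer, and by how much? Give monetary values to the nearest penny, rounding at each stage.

Supplier A is cheaper by GBP 880.93

Supplier A (CFR):
CIF value = CFR price + insurance = 17035.09 + 435.80 = 17470.89
Import duty = 17470.89 × 21% = 3668.89
Buyer bears (A): 435.80 + 597.30 + 228.06 + 633.69 = 1894.85
Landed cost (A) = invoice 17035.09 + 1894.85 + duty 3668.89 = 22598.83
Supplier B (EXW):
CIF value = EXW price + inland to port + export clearance + origin terminal + freight + insurance = 14947.55 + 1354.14 + 238.28 + 598.49 + 624.67 + 435.80 = 18198.93
Import duty = 18198.93 × 21% = 3821.78
Buyer bears (B): 1354.14 + 238.28 + 598.49 + 624.67 + 435.80 + 597.30 + 228.06 + 633.69 = 4710.43
Landed cost (B) = invoice 14947.55 + 4710.43 + duty 3821.78 = 23479.76
Difference = |22598.83 − 23479.76| = 880.93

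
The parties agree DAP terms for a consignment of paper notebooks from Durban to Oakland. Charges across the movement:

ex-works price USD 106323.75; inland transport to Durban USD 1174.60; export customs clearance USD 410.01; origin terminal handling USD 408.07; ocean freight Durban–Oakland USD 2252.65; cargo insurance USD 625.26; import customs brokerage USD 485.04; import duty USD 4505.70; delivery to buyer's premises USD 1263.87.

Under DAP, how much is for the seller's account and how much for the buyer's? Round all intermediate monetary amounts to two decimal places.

DAP: the seller bears all costs to the named destination except import duty and clearance.
Seller's account: goods 106323.75 + inland to port 1174.60 + export clearance 410.01 + origin terminal 408.07 + freight 2252.65 + insurance 625.26 + delivery 1263.87 = 112458.21
Buyer's account: brokerage 485.04 + duty 4505.70 = 4990.74

Seller: USD 112458.21; buyer: USD 4990.74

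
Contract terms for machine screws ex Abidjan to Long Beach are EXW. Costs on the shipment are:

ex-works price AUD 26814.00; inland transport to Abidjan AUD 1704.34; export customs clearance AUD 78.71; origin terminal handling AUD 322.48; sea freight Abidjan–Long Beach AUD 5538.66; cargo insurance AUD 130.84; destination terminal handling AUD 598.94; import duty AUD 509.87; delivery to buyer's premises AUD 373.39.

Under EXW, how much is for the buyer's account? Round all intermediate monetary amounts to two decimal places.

Buyer's account: AUD 9257.23

EXW: the seller makes goods available at their premises; the buyer bears all onward costs.
Seller's account: goods 26814.00 = 26814.00
Buyer's account: inland to port 1704.34 + export clearance 78.71 + origin terminal 322.48 + freight 5538.66 + insurance 130.84 + destination terminal 598.94 + duty 509.87 + delivery 373.39 = 9257.23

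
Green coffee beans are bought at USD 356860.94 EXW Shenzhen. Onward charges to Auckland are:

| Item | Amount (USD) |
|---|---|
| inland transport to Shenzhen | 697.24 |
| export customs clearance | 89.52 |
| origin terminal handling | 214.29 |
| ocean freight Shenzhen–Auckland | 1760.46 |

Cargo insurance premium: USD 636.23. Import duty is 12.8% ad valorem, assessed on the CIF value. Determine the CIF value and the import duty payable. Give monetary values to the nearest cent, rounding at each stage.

CIF = EXW price + pre-shipment costs + freight + insurance
CIF = 356860.94 + 697.24 + 89.52 + 214.29 + 1760.46 + 636.23 = 360258.68
Import duty = 360258.68 × 12.8% = 46113.11

CIF value: USD 360258.68; import duty: USD 46113.11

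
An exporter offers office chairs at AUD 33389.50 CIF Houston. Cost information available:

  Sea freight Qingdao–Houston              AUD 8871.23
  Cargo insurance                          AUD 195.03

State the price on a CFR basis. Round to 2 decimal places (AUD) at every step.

CFR price: AUD 33194.47

Not relevant to the conversion: freight — on the seller under both CIF and CFR; already in the CIF price and stays in the CFR price.
From CIF to CFR, the seller no longer bears: insurance.
CFR price = 33389.50 − 195.03 = 33194.47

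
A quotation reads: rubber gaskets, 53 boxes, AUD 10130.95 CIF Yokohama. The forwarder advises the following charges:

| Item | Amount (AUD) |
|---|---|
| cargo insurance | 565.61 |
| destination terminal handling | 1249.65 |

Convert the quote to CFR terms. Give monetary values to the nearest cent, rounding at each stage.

CFR price: AUD 9565.34

Not relevant to the conversion: destination terminal — on the buyer under both terms; not part of either seller's price.
From CIF to CFR, the seller no longer bears: insurance.
CFR price = 10130.95 − 565.61 = 9565.34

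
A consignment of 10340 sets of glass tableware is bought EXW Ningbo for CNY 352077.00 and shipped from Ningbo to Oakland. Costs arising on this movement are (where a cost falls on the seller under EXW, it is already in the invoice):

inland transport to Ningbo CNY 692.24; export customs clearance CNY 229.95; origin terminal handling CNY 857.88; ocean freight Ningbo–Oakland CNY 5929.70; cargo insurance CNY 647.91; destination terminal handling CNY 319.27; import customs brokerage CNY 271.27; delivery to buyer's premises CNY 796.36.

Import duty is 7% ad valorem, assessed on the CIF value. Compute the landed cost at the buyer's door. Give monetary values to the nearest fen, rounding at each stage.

EXW: the seller makes goods available at their premises; the buyer bears all onward costs.
CIF value = EXW price + inland to port + export clearance + origin terminal + freight + insurance = 352077.00 + 692.24 + 229.95 + 857.88 + 5929.70 + 647.91 = 360434.68
Import duty = 360434.68 × 7% = 25230.43
Buyer bears: inland to port 692.24 + export clearance 229.95 + origin terminal 857.88 + freight 5929.70 + insurance 647.91 + destination terminal 319.27 + brokerage 271.27 + delivery 796.36 + duty 25230.43 = 34975.01
Landed cost = invoice 352077.00 + 34975.01 = 387052.01

Total landed cost: CNY 387052.01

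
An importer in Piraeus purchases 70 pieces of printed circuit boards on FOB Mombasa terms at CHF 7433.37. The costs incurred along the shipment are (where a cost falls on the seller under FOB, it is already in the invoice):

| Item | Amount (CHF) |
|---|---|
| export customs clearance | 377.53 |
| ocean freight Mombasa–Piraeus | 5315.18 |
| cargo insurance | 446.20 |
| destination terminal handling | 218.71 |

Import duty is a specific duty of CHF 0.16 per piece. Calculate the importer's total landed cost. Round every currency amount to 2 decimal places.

FOB: the seller bears costs until goods are on board at the origin port; the buyer bears freight, insurance and all costs thereafter.
Already in the invoice (seller's account under FOB): export clearance — exclude.
CIF value = FOB price + freight + insurance = 7433.37 + 5315.18 + 446.20 = 13194.75
Import duty = 70 × 0.16 = 11.20
Buyer bears: freight 5315.18 + insurance 446.20 + destination terminal 218.71 + duty 11.20 = 5991.29
Landed cost = invoice 7433.37 + 5991.29 = 13424.66

Total landed cost: CHF 13424.66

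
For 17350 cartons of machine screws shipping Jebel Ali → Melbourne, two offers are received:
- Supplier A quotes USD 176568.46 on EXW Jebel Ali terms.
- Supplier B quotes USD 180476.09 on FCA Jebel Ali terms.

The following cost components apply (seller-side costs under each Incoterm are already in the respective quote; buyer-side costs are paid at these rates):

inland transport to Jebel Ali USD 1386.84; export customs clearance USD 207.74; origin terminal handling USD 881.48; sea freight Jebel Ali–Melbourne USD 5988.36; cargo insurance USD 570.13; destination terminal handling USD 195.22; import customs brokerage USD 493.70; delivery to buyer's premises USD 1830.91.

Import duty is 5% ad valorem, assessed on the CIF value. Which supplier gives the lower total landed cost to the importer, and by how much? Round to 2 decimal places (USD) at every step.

Supplier A is cheaper by USD 2428.70

Supplier A (EXW):
CIF value = EXW price + inland to port + export clearance + origin terminal + freight + insurance = 176568.46 + 1386.84 + 207.74 + 881.48 + 5988.36 + 570.13 = 185603.01
Import duty = 185603.01 × 5% = 9280.15
Buyer bears (A): 1386.84 + 207.74 + 881.48 + 5988.36 + 570.13 + 195.22 + 493.70 + 1830.91 = 11554.38
Landed cost (A) = invoice 176568.46 + 11554.38 + duty 9280.15 = 197402.99
Supplier B (FCA):
CIF value = FCA price + origin terminal + freight + insurance = 180476.09 + 881.48 + 5988.36 + 570.13 = 187916.06
Import duty = 187916.06 × 5% = 9395.80
Buyer bears (B): 881.48 + 5988.36 + 570.13 + 195.22 + 493.70 + 1830.91 = 9959.80
Landed cost (B) = invoice 180476.09 + 9959.80 + duty 9395.80 = 199831.69
Difference = |197402.99 − 199831.69| = 2428.70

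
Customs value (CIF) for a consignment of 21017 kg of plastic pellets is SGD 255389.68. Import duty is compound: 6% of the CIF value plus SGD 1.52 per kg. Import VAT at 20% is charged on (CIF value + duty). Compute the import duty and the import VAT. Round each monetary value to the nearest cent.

Ad valorem component: 255389.68 × 6% = 15323.38
Specific component: 21017 × 1.52 = 31945.84
Import duty = 15323.38 + 31945.84 = 47269.22
VAT base = CIF + duty = 255389.68 + 47269.22 = 302658.90
Import VAT = 302658.90 × 20% = 60531.78

Import duty: SGD 47269.22; import VAT: SGD 60531.78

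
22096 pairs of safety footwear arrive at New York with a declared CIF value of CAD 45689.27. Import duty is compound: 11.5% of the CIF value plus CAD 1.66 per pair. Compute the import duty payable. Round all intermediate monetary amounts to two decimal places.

Ad valorem component: 45689.27 × 11.5% = 5254.27
Specific component: 22096 × 1.66 = 36679.36
Import duty = 5254.27 + 36679.36 = 41933.63

Import duty: CAD 41933.63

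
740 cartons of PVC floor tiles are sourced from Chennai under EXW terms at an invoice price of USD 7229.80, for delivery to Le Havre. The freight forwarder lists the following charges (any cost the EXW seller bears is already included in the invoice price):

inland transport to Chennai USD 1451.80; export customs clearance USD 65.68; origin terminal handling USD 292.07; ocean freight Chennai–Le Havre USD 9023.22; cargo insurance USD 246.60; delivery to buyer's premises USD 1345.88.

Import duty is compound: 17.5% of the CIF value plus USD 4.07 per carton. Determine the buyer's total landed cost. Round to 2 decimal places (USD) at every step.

Total landed cost: USD 25870.95

EXW: the seller makes goods available at their premises; the buyer bears all onward costs.
CIF value = EXW price + inland to port + export clearance + origin terminal + freight + insurance = 7229.80 + 1451.80 + 65.68 + 292.07 + 9023.22 + 246.60 = 18309.17
Ad valorem component: 18309.17 × 17.5% = 3204.10
Specific component: 740 × 4.07 = 3011.80
Import duty = 3204.10 + 3011.80 = 6215.90
Buyer bears: inland to port 1451.80 + export clearance 65.68 + origin terminal 292.07 + freight 9023.22 + insurance 246.60 + delivery 1345.88 + duty 6215.90 = 18641.15
Landed cost = invoice 7229.80 + 18641.15 = 25870.95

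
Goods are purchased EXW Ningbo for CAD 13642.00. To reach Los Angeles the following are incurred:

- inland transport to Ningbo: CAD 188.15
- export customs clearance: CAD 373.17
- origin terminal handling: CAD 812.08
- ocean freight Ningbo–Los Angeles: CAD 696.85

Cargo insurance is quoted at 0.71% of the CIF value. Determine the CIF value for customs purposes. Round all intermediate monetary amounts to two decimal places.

CIF value: CAD 15824.60

Let C be the CIF value. C = EXW price + pre-shipment costs + freight + 0.71% × C
C − 0.71% × C = 13642.00 + 188.15 + 373.17 + 812.08 + 696.85
0.9929 × C = 15712.25
C = 15712.25 / 0.9929 = 15824.60
Insurance premium = 0.71% × 15824.60 = 112.35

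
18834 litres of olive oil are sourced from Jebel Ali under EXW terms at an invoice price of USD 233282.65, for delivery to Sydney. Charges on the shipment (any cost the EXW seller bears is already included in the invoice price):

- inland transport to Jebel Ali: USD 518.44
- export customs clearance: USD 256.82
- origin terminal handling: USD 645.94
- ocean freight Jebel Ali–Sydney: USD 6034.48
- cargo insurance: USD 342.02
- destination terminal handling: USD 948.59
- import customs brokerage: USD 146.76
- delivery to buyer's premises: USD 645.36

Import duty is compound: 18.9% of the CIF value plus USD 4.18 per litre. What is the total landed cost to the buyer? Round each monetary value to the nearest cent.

EXW: the seller makes goods available at their premises; the buyer bears all onward costs.
CIF value = EXW price + inland to port + export clearance + origin terminal + freight + insurance = 233282.65 + 518.44 + 256.82 + 645.94 + 6034.48 + 342.02 = 241080.35
Ad valorem component: 241080.35 × 18.9% = 45564.19
Specific component: 18834 × 4.18 = 78726.12
Import duty = 45564.19 + 78726.12 = 124290.31
Buyer bears: inland to port 518.44 + export clearance 256.82 + origin terminal 645.94 + freight 6034.48 + insurance 342.02 + destination terminal 948.59 + brokerage 146.76 + delivery 645.36 + duty 124290.31 = 133828.72
Landed cost = invoice 233282.65 + 133828.72 = 367111.37

Total landed cost: USD 367111.37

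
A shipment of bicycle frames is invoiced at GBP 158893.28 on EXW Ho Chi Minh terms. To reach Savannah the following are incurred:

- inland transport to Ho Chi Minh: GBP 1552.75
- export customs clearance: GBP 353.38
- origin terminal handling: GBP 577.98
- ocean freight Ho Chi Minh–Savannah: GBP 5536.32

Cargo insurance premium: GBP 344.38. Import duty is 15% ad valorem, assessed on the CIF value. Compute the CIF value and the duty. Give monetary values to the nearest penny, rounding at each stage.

CIF value: GBP 167258.09; import duty: GBP 25088.71

CIF = EXW price + pre-shipment costs + freight + insurance
CIF = 158893.28 + 1552.75 + 353.38 + 577.98 + 5536.32 + 344.38 = 167258.09
Import duty = 167258.09 × 15% = 25088.71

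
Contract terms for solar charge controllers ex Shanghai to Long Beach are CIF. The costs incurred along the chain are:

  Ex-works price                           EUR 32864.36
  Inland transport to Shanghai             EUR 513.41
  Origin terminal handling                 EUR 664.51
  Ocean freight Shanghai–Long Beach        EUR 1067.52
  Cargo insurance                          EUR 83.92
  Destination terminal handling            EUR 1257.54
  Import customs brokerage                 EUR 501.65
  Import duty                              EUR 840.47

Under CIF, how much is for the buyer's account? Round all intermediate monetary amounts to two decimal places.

CIF: the seller pays costs through ocean freight and marine insurance to the destination port.
Seller's account: goods 32864.36 + inland to port 513.41 + origin terminal 664.51 + freight 1067.52 + insurance 83.92 = 35193.72
Buyer's account: destination terminal 1257.54 + brokerage 501.65 + duty 840.47 = 2599.66

Buyer's account: EUR 2599.66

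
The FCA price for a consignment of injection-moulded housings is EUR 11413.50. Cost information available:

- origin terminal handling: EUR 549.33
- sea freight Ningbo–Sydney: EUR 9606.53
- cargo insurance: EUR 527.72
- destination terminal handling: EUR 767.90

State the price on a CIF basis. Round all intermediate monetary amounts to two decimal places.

CIF price: EUR 22097.08

Not relevant to the conversion: destination terminal — on the buyer under both terms; not part of either seller's price.
From FCA to CIF, the seller additionally bears: origin terminal, freight, insurance.
CIF price = 11413.50 + 549.33 + 9606.53 + 527.72 = 22097.08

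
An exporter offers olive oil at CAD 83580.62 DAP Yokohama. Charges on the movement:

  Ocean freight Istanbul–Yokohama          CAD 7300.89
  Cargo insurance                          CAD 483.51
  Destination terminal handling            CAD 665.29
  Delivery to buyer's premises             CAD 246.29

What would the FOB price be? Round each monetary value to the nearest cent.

From DAP to FOB, the seller no longer bears: freight, insurance, destination terminal, delivery.
FOB price = 83580.62 − 7300.89 − 483.51 − 665.29 − 246.29 = 74884.64

FOB price: CAD 74884.64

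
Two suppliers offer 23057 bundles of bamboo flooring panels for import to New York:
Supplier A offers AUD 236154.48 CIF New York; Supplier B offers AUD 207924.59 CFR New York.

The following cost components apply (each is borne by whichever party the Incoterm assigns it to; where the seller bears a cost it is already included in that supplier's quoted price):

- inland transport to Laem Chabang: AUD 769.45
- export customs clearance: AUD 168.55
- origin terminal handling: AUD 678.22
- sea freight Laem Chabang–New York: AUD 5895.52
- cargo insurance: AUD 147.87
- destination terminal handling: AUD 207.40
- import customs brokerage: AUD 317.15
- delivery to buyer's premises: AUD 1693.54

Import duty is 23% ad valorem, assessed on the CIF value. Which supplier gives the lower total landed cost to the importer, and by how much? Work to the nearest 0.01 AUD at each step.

Supplier A (CIF):
The CIF price already equals the CIF value: 236154.48
Import duty = 236154.48 × 23% = 54315.53
Buyer bears (A): 207.40 + 317.15 + 1693.54 = 2218.09
Landed cost (A) = invoice 236154.48 + 2218.09 + duty 54315.53 = 292688.10
Supplier B (CFR):
CIF value = CFR price + insurance = 207924.59 + 147.87 = 208072.46
Import duty = 208072.46 × 23% = 47856.67
Buyer bears (B): 147.87 + 207.40 + 317.15 + 1693.54 = 2365.96
Landed cost (B) = invoice 207924.59 + 2365.96 + duty 47856.67 = 258147.22
Difference = |292688.10 − 258147.22| = 34540.88

Supplier B is cheaper by AUD 34540.88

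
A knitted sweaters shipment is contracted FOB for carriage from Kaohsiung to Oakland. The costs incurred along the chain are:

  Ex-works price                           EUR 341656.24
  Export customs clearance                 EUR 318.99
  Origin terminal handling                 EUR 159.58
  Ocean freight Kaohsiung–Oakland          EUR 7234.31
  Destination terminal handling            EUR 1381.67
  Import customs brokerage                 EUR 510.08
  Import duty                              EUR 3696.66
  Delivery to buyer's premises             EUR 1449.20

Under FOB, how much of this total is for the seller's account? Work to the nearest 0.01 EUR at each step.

Seller's account: EUR 342134.81

FOB: the seller bears costs until goods are on board at the origin port; the buyer bears freight, insurance and all costs thereafter.
Seller's account: goods 341656.24 + export clearance 318.99 + origin terminal 159.58 = 342134.81
Buyer's account: freight 7234.31 + destination terminal 1381.67 + brokerage 510.08 + duty 3696.66 + delivery 1449.20 = 14271.92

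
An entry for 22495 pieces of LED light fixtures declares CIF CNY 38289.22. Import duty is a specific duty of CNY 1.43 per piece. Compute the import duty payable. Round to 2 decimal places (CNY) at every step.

Import duty = 22495 × 1.43 = 32167.85

Import duty: CNY 32167.85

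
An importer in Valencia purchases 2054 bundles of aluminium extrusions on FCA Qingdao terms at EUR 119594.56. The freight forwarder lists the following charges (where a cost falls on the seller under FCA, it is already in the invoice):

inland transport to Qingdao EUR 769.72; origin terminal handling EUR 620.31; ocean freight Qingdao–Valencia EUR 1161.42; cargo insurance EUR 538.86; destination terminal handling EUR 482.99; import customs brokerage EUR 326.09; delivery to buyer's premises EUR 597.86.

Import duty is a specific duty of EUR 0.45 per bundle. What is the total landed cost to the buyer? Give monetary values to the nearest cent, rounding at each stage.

FCA: the seller delivers export-cleared goods to the carrier; the buyer bears costs from that point.
Already in the invoice (seller's account under FCA): inland to port — exclude.
CIF value = FCA price + origin terminal + freight + insurance = 119594.56 + 620.31 + 1161.42 + 538.86 = 121915.15
Import duty = 2054 × 0.45 = 924.30
Buyer bears: origin terminal 620.31 + freight 1161.42 + insurance 538.86 + destination terminal 482.99 + brokerage 326.09 + delivery 597.86 + duty 924.30 = 4651.83
Landed cost = invoice 119594.56 + 4651.83 = 124246.39

Total landed cost: EUR 124246.39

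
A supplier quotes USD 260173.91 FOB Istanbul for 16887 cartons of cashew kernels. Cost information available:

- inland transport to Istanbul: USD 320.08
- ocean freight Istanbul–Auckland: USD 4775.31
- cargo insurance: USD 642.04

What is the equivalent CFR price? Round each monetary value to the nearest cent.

Not relevant to the conversion: inland to port — on the seller under both FOB and CFR; already in the FOB price and stays in the CFR price. insurance — on the buyer under both terms; not part of either seller's price.
From FOB to CFR, the seller additionally bears: freight.
CFR price = 260173.91 + 4775.31 = 264949.22

CFR price: USD 264949.22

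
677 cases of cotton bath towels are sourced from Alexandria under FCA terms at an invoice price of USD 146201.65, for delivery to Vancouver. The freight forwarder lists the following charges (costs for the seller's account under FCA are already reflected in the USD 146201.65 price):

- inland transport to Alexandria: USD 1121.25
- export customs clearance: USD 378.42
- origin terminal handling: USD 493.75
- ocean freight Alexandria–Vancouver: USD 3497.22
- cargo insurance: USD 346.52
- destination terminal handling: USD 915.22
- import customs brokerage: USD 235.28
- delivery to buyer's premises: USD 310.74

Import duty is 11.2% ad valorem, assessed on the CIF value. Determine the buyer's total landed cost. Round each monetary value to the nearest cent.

FCA: the seller delivers export-cleared goods to the carrier; the buyer bears costs from that point.
Already in the invoice (seller's account under FCA): inland to port, export clearance — exclude.
CIF value = FCA price + origin terminal + freight + insurance = 146201.65 + 493.75 + 3497.22 + 346.52 = 150539.14
Import duty = 150539.14 × 11.2% = 16860.38
Buyer bears: origin terminal 493.75 + freight 3497.22 + insurance 346.52 + destination terminal 915.22 + brokerage 235.28 + delivery 310.74 + duty 16860.38 = 22659.11
Landed cost = invoice 146201.65 + 22659.11 = 168860.76

Total landed cost: USD 168860.76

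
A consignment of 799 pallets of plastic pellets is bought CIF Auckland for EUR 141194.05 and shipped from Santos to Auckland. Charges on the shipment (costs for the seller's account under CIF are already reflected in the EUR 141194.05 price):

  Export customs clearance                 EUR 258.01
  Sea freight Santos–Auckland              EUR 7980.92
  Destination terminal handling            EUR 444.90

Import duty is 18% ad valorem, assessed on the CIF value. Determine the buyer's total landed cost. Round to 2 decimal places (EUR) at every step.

CIF: the seller pays costs through ocean freight and marine insurance to the destination port.
Already in the invoice (seller's account under CIF): export clearance, freight — exclude.
The CIF price already equals the CIF value: 141194.05
Import duty = 141194.05 × 18% = 25414.93
Buyer bears: destination terminal 444.90 + duty 25414.93 = 25859.83
Landed cost = invoice 141194.05 + 25859.83 = 167053.88

Total landed cost: EUR 167053.88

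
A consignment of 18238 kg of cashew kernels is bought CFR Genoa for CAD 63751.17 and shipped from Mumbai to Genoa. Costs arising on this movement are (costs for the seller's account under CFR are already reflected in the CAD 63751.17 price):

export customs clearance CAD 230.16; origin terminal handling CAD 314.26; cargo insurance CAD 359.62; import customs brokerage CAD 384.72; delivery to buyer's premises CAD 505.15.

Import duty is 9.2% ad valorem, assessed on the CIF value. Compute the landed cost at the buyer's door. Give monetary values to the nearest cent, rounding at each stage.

Total landed cost: CAD 70898.85

CFR: the seller pays costs through ocean freight to the destination port, but not insurance.
Already in the invoice (seller's account under CFR): export clearance, origin terminal — exclude.
CIF value = CFR price + insurance = 63751.17 + 359.62 = 64110.79
Import duty = 64110.79 × 9.2% = 5898.19
Buyer bears: insurance 359.62 + brokerage 384.72 + delivery 505.15 + duty 5898.19 = 7147.68
Landed cost = invoice 63751.17 + 7147.68 = 70898.85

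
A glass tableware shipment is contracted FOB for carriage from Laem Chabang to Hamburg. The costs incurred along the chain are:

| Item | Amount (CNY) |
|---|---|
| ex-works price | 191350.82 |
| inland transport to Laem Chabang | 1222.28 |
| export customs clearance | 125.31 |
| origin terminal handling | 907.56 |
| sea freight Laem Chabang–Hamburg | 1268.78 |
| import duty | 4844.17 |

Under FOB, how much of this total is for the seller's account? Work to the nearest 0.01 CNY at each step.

FOB: the seller bears costs until goods are on board at the origin port; the buyer bears freight, insurance and all costs thereafter.
Seller's account: goods 191350.82 + inland to port 1222.28 + export clearance 125.31 + origin terminal 907.56 = 193605.97
Buyer's account: freight 1268.78 + duty 4844.17 = 6112.95

Seller's account: CNY 193605.97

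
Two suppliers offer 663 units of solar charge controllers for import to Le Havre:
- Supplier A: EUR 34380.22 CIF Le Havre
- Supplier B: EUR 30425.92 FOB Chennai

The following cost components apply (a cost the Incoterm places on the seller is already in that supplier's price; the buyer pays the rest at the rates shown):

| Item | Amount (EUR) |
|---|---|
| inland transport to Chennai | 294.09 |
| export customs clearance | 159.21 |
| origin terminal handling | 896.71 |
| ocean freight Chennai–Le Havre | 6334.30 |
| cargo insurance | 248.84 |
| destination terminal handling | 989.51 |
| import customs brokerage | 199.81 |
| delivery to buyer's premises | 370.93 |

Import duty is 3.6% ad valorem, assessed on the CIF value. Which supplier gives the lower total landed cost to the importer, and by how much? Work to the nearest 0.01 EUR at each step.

Supplier A is cheaper by EUR 2723.48

Supplier A (CIF):
The CIF price already equals the CIF value: 34380.22
Import duty = 34380.22 × 3.6% = 1237.69
Buyer bears (A): 989.51 + 199.81 + 370.93 = 1560.25
Landed cost (A) = invoice 34380.22 + 1560.25 + duty 1237.69 = 37178.16
Supplier B (FOB):
CIF value = FOB price + freight + insurance = 30425.92 + 6334.30 + 248.84 = 37009.06
Import duty = 37009.06 × 3.6% = 1332.33
Buyer bears (B): 6334.30 + 248.84 + 989.51 + 199.81 + 370.93 = 8143.39
Landed cost (B) = invoice 30425.92 + 8143.39 + duty 1332.33 = 39901.64
Difference = |37178.16 − 39901.64| = 2723.48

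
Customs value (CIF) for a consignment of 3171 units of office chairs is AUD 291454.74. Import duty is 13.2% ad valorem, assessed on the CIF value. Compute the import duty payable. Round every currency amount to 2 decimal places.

Import duty = 291454.74 × 13.2% = 38472.03

Import duty: AUD 38472.03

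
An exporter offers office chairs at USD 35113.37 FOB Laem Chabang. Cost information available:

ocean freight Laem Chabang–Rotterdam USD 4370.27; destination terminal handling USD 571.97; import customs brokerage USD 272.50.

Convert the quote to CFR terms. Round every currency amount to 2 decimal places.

CFR price: USD 39483.64

Not relevant to the conversion: brokerage, destination terminal — on the buyer under both terms; not part of either seller's price.
From FOB to CFR, the seller additionally bears: freight.
CFR price = 35113.37 + 4370.27 = 39483.64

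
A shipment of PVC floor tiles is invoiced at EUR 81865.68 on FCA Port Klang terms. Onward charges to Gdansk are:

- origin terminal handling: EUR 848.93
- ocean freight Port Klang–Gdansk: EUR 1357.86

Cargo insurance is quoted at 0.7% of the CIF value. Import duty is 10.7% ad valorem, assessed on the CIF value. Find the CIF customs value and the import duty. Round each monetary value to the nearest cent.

CIF value: EUR 84665.13; import duty: EUR 9059.17

Let C be the CIF value. C = FCA price + pre-shipment costs + freight + 0.7% × C
C − 0.7% × C = 81865.68 + 848.93 + 1357.86
0.993 × C = 84072.47
C = 84072.47 / 0.993 = 84665.13
Insurance premium = 0.7% × 84665.13 = 592.66
Import duty = 84665.13 × 10.7% = 9059.17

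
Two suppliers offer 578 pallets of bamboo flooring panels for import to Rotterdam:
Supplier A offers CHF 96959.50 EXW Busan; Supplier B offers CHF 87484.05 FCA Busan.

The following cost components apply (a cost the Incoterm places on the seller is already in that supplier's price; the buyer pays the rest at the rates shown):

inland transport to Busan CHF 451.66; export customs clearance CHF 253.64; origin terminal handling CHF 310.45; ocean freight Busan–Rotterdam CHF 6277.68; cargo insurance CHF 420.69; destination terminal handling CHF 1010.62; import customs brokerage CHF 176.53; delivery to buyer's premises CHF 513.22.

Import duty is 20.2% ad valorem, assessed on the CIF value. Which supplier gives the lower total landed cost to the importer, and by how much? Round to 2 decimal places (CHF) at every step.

Supplier B is cheaper by CHF 12237.26

Supplier A (EXW):
CIF value = EXW price + inland to port + export clearance + origin terminal + freight + insurance = 96959.50 + 451.66 + 253.64 + 310.45 + 6277.68 + 420.69 = 104673.62
Import duty = 104673.62 × 20.2% = 21144.07
Buyer bears (A): 451.66 + 253.64 + 310.45 + 6277.68 + 420.69 + 1010.62 + 176.53 + 513.22 = 9414.49
Landed cost (A) = invoice 96959.50 + 9414.49 + duty 21144.07 = 127518.06
Supplier B (FCA):
CIF value = FCA price + origin terminal + freight + insurance = 87484.05 + 310.45 + 6277.68 + 420.69 = 94492.87
Import duty = 94492.87 × 20.2% = 19087.56
Buyer bears (B): 310.45 + 6277.68 + 420.69 + 1010.62 + 176.53 + 513.22 = 8709.19
Landed cost (B) = invoice 87484.05 + 8709.19 + duty 19087.56 = 115280.80
Difference = |127518.06 − 115280.80| = 12237.26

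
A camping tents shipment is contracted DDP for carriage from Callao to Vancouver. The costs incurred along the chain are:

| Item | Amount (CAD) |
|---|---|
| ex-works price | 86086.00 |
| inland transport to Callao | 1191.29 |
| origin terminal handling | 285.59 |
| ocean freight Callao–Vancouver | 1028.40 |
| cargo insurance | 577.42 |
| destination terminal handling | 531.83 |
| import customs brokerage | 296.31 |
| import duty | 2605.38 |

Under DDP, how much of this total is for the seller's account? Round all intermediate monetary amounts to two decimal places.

Seller's account: CAD 92602.22

DDP: the seller bears all costs including import duty.
Seller's account: goods 86086.00 + inland to port 1191.29 + origin terminal 285.59 + freight 1028.40 + insurance 577.42 + destination terminal 531.83 + brokerage 296.31 + duty 2605.38 = 92602.22
Buyer's account: 0.00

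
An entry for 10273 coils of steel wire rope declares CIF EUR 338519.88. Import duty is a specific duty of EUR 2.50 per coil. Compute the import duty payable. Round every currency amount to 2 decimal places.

Import duty = 10273 × 2.50 = 25682.50

Import duty: EUR 25682.50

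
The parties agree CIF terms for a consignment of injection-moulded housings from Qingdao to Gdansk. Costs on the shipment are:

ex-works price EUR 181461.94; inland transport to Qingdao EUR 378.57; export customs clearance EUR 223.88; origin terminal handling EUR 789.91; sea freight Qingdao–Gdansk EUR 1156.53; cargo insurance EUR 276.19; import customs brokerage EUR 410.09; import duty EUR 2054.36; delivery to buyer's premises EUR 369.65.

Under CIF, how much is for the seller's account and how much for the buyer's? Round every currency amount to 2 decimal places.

Seller: EUR 184287.02; buyer: EUR 2834.10

CIF: the seller pays costs through ocean freight and marine insurance to the destination port.
Seller's account: goods 181461.94 + inland to port 378.57 + export clearance 223.88 + origin terminal 789.91 + freight 1156.53 + insurance 276.19 = 184287.02
Buyer's account: brokerage 410.09 + duty 2054.36 + delivery 369.65 = 2834.10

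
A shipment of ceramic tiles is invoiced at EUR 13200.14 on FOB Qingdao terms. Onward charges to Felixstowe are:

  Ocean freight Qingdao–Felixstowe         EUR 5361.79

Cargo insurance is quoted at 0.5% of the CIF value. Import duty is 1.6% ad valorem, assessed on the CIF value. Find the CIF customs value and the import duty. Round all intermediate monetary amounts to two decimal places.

CIF value: EUR 18655.21; import duty: EUR 298.48

Let C be the CIF value. C = FOB price + freight + 0.5% × C
C − 0.5% × C = 13200.14 + 5361.79
0.995 × C = 18561.93
C = 18561.93 / 0.995 = 18655.21
Insurance premium = 0.5% × 18655.21 = 93.28
Import duty = 18655.21 × 1.6% = 298.48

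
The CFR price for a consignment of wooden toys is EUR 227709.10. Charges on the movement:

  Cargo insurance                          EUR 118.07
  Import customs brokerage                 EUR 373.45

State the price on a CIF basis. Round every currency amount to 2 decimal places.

CIF price: EUR 227827.17

Not relevant to the conversion: brokerage — on the buyer under both terms; not part of either seller's price.
From CFR to CIF, the seller additionally bears: insurance.
CIF price = 227709.10 + 118.07 = 227827.17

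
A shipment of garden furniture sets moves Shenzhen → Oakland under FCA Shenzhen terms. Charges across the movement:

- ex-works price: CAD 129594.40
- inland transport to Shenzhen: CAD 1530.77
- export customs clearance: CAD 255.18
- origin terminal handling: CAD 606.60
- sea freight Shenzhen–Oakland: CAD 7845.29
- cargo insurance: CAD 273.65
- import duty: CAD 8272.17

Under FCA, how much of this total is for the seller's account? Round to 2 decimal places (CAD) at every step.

FCA: the seller delivers export-cleared goods to the carrier; the buyer bears costs from that point.
Seller's account: goods 129594.40 + inland to port 1530.77 + export clearance 255.18 = 131380.35
Buyer's account: origin terminal 606.60 + freight 7845.29 + insurance 273.65 + duty 8272.17 = 16997.71

Seller's account: CAD 131380.35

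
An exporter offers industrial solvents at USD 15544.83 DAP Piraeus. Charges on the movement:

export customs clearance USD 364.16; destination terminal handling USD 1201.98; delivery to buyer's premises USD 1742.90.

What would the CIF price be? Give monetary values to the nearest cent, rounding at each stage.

Not relevant to the conversion: export clearance — on the seller under both DAP and CIF; already in the DAP price and stays in the CIF price.
From DAP to CIF, the seller no longer bears: destination terminal, delivery.
CIF price = 15544.83 − 1201.98 − 1742.90 = 12599.95

CIF price: USD 12599.95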